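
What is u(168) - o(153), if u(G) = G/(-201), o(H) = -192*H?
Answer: 1968136/67 ≈ 29375.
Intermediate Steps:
u(G) = -G/201 (u(G) = G*(-1/201) = -G/201)
u(168) - o(153) = -1/201*168 - (-192)*153 = -56/67 - 1*(-29376) = -56/67 + 29376 = 1968136/67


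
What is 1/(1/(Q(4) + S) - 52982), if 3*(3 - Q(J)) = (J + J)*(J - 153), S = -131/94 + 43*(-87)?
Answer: -942461/49933468984 ≈ -1.8874e-5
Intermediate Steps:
S = -351785/94 (S = -131*1/94 - 3741 = -131/94 - 3741 = -351785/94 ≈ -3742.4)
Q(J) = 3 - 2*J*(-153 + J)/3 (Q(J) = 3 - (J + J)*(J - 153)/3 = 3 - 2*J*(-153 + J)/3)
1/(1/(Q(4) + S) - 52982) = 1/(1/((3 + 102*4 - ⅔*4²) - 351785/94) - 52982) = 1/(1/((3 + 408 - ⅔*16) - 351785/94) - 52982) = 1/(1/((3 + 408 - 32/3) - 351785/94) - 52982) = 1/(1/(1201/3 - 351785/94) - 52982) = 1/(1/(-942461/282) - 52982) = 1/(-282/942461 - 52982) = 1/(-49933468984/942461) = -942461/49933468984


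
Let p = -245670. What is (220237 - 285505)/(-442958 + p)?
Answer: 16317/172157 ≈ 0.094780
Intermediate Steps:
(220237 - 285505)/(-442958 + p) = (220237 - 285505)/(-442958 - 245670) = -65268/(-688628) = -65268*(-1/688628) = 16317/172157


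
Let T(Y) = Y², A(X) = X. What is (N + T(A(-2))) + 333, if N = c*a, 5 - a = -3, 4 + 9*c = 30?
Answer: 3241/9 ≈ 360.11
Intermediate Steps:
c = 26/9 (c = -4/9 + (⅑)*30 = -4/9 + 10/3 = 26/9 ≈ 2.8889)
a = 8 (a = 5 - 1*(-3) = 5 + 3 = 8)
N = 208/9 (N = (26/9)*8 = 208/9 ≈ 23.111)
(N + T(A(-2))) + 333 = (208/9 + (-2)²) + 333 = (208/9 + 4) + 333 = 244/9 + 333 = 3241/9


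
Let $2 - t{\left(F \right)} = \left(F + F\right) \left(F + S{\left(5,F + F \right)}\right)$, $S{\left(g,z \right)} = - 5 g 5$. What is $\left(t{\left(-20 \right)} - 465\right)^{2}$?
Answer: $39225169$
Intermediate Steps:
$S{\left(g,z \right)} = - 25 g$
$t{\left(F \right)} = 2 - 2 F \left(-125 + F\right)$ ($t{\left(F \right)} = 2 - \left(F + F\right) \left(F - 125\right) = 2 - 2 F \left(F - 125\right) = 2 - 2 F \left(-125 + F\right)$)
$\left(t{\left(-20 \right)} - 465\right)^{2} = \left(\left(2 - 2 \left(-20\right)^{2} + 250 \left(-20\right)\right) - 465\right)^{2} = \left(\left(2 - 800 - 5000\right) - 465\right)^{2} = \left(-5798 - 465\right)^{2} = \left(-6263\right)^{2} = 39225169$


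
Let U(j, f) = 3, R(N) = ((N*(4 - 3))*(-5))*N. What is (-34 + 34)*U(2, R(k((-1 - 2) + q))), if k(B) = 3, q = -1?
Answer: 0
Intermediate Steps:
R(N) = -5*N² (R(N) = ((N*1)*(-5))*N = (N*(-5))*N = (-5*N)*N = -5*N²)
(-34 + 34)*U(2, R(k((-1 - 2) + q))) = (-34 + 34)*3 = 0*3 = 0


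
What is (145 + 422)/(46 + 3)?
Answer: 81/7 ≈ 11.571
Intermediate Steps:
(145 + 422)/(46 + 3) = 567/49 = 567*(1/49) = 81/7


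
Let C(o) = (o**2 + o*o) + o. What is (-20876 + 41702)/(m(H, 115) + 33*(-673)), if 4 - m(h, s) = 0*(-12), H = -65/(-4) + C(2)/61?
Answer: -20826/22205 ≈ -0.93790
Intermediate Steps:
C(o) = o + 2*o**2 (C(o) = (o**2 + o**2) + o = 2*o**2 + o = o + 2*o**2)
H = 4005/244 (H = -65/(-4) + (2*(1 + 2*2))/61 = -65*(-1/4) + (2*(1 + 4))*(1/61) = 65/4 + (2*5)*(1/61) = 65/4 + 10*(1/61) = 65/4 + 10/61 = 4005/244 ≈ 16.414)
m(h, s) = 4 (m(h, s) = 4 - 0*(-12) = 4 - 1*0 = 4 + 0 = 4)
(-20876 + 41702)/(m(H, 115) + 33*(-673)) = (-20876 + 41702)/(4 + 33*(-673)) = 20826/(4 - 22209) = 20826/(-22205) = 20826*(-1/22205) = -20826/22205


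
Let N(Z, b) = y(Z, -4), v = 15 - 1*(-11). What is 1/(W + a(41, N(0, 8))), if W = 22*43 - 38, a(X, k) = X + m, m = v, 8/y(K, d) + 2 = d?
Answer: 1/975 ≈ 0.0010256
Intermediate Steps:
y(K, d) = 8/(-2 + d)
v = 26 (v = 15 + 11 = 26)
N(Z, b) = -4/3 (N(Z, b) = 8/(-2 - 4) = 8/(-6) = 8*(-⅙) = -4/3)
m = 26
a(X, k) = 26 + X (a(X, k) = X + 26 = 26 + X)
W = 908 (W = 946 - 38 = 908)
1/(W + a(41, N(0, 8))) = 1/(908 + (26 + 41)) = 1/(908 + 67) = 1/975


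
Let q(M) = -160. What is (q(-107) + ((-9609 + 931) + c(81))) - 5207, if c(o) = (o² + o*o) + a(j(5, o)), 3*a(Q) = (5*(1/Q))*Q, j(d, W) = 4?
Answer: -2764/3 ≈ -921.33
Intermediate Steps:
a(Q) = 5/3 (a(Q) = ((5*(1/Q))*Q)/3 = ((5/Q)*Q)/3 = (⅓)*5 = 5/3)
c(o) = 5/3 + 2*o² (c(o) = (o² + o*o) + 5/3 = (o² + o²) + 5/3 = 2*o² + 5/3 = 5/3 + 2*o²)
(q(-107) + ((-9609 + 931) + c(81))) - 5207 = (-160 + ((-9609 + 931) + (5/3 + 2*81²))) - 5207 = (-160 + (-8678 + (5/3 + 2*6561))) - 5207 = (-160 + (-8678 + (5/3 + 13122))) - 5207 = (-160 + (-8678 + 39371/3)) - 5207 = (-160 + 13337/3) - 5207 = 12857/3 - 5207 = -2764/3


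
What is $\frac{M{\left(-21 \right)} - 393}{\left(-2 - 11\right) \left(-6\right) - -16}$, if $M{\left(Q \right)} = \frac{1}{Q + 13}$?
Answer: $- \frac{3145}{752} \approx -4.1822$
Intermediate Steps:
$M{\left(Q \right)} = \frac{1}{13 + Q}$
$\frac{M{\left(-21 \right)} - 393}{\left(-2 - 11\right) \left(-6\right) - -16} = \frac{\frac{1}{13 - 21} - 393}{\left(-2 - 11\right) \left(-6\right) - -16} = \frac{\frac{1}{-8} - 393}{\left(-13\right) \left(-6\right) + \left(-20 + 36\right)} = \frac{- \frac{1}{8} - 393}{78 + 16} = - \frac{3145}{8 \cdot 94} = \left(- \frac{3145}{8}\right) \frac{1}{94} = - \frac{3145}{752}$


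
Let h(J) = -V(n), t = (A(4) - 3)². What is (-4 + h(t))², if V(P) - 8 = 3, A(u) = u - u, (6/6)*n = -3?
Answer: 225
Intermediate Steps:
n = -3
A(u) = 0
V(P) = 11 (V(P) = 8 + 3 = 11)
t = 9 (t = (0 - 3)² = (-3)² = 9)
h(J) = -11 (h(J) = -1*11 = -11)
(-4 + h(t))² = (-4 - 11)² = (-15)² = 225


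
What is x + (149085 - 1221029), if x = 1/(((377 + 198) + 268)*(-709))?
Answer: -640686993529/597687 ≈ -1.0719e+6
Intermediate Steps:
x = -1/597687 (x = 1/((575 + 268)*(-709)) = 1/(843*(-709)) = 1/(-597687) = -1/597687 ≈ -1.6731e-6)
x + (149085 - 1221029) = -1/597687 + (149085 - 1221029) = -1/597687 - 1071944 = -640686993529/597687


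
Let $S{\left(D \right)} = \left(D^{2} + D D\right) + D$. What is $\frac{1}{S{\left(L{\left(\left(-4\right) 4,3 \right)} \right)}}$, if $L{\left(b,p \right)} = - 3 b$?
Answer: $\frac{1}{4656} \approx 0.00021478$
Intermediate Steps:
$S{\left(D \right)} = D + 2 D^{2}$ ($S{\left(D \right)} = \left(D^{2} + D^{2}\right) + D = 2 D^{2} + D = D + 2 D^{2}$)
$\frac{1}{S{\left(L{\left(\left(-4\right) 4,3 \right)} \right)}} = \frac{1}{- 3 \left(\left(-4\right) 4\right) \left(1 + 2 \left(- 3 \left(\left(-4\right) 4\right)\right)\right)} = \frac{1}{\left(-3\right) \left(-16\right) \left(1 + 2 \left(\left(-3\right) \left(-16\right)\right)\right)} = \frac{1}{48 \left(1 + 2 \cdot 48\right)} = \frac{1}{48 \left(1 + 96\right)} = \frac{1}{48 \cdot 97} = \frac{1}{4656}$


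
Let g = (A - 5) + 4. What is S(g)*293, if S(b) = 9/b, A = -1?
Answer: -2637/2 ≈ -1318.5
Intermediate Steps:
g = -2 (g = (-1 - 5) + 4 = -6 + 4 = -2)
S(g)*293 = (9/(-2))*293 = (9*(-½))*293 = -9/2*293 = -2637/2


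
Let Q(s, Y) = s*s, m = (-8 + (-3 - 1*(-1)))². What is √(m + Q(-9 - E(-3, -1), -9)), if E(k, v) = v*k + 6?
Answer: 2*√106 ≈ 20.591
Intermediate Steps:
E(k, v) = 6 + k*v (E(k, v) = k*v + 6 = 6 + k*v)
m = 100 (m = (-8 + (-3 + 1))² = (-8 - 2)² = (-10)² = 100)
Q(s, Y) = s²
√(m + Q(-9 - E(-3, -1), -9)) = √(100 + (-9 - (6 - 3*(-1)))²) = √(100 + (-9 - (6 + 3))²) = √(100 + (-9 - 1*9)²) = √(100 + (-9 - 9)²) = √(100 + (-18)²) = √(100 + 324) = √424 = 2*√106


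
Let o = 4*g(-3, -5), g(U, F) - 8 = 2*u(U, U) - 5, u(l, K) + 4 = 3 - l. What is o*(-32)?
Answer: -896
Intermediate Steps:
u(l, K) = -1 - l (u(l, K) = -4 + (3 - l) = -1 - l)
g(U, F) = 1 - 2*U (g(U, F) = 8 + (2*(-1 - U) - 5) = 8 + ((-2 - 2*U) - 5) = 8 + (-7 - 2*U) = 1 - 2*U)
o = 28 (o = 4*(1 - 2*(-3)) = 4*(1 + 6) = 4*7 = 28)
o*(-32) = 28*(-32) = -896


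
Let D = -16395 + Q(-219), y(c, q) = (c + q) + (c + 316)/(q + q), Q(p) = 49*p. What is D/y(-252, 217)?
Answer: 1962114/2521 ≈ 778.31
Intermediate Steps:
y(c, q) = c + q + (316 + c)/(2*q) (y(c, q) = (c + q) + (316 + c)/((2*q)) = (c + q) + (316 + c)*(1/(2*q)) = (c + q) + (316 + c)/(2*q) = c + q + (316 + c)/(2*q))
D = -27126 (D = -16395 + 49*(-219) = -16395 - 10731 = -27126)
D/y(-252, 217) = -27126*217/(158 + (½)*(-252) + 217*(-252 + 217)) = -27126*217/(158 - 126 + 217*(-35)) = -27126*217/(158 - 126 - 7595) = -27126/((1/217)*(-7563)) = -27126/(-7563/217) = -27126*(-217/7563) = 1962114/2521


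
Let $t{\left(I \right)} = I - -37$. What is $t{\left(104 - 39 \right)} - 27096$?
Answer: $-26994$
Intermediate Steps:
$t{\left(I \right)} = 37 + I$ ($t{\left(I \right)} = I + 37 = 37 + I$)
$t{\left(104 - 39 \right)} - 27096 = \left(37 + \left(104 - 39\right)\right) - 27096 = \left(37 + 65\right) - 27096 = 102 - 27096 = -26994$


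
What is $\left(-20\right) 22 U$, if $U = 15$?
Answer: $-6600$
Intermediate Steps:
$\left(-20\right) 22 U = \left(-20\right) 22 \cdot 15 = \left(-440\right) 15 = -6600$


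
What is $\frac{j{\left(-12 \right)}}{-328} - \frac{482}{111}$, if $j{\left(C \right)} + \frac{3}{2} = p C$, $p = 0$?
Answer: $- \frac{315859}{72816} \approx -4.3378$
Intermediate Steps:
$j{\left(C \right)} = - \frac{3}{2}$ ($j{\left(C \right)} = - \frac{3}{2} + 0 C = - \frac{3}{2} + 0 = - \frac{3}{2}$)
$\frac{j{\left(-12 \right)}}{-328} - \frac{482}{111} = - \frac{3}{2 \left(-328\right)} - \frac{482}{111} = \left(- \frac{3}{2}\right) \left(- \frac{1}{328}\right) - \frac{482}{111} = \frac{3}{656} - \frac{482}{111} = - \frac{315859}{72816}$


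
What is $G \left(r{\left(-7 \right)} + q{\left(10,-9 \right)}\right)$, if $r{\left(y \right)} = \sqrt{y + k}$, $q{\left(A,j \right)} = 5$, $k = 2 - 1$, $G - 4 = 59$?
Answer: $315 + 63 i \sqrt{6} \approx 315.0 + 154.32 i$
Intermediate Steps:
$G = 63$ ($G = 4 + 59 = 63$)
$k = 1$ ($k = 2 - 1 = 1$)
$r{\left(y \right)} = \sqrt{1 + y}$ ($r{\left(y \right)} = \sqrt{y + 1} = \sqrt{1 + y}$)
$G \left(r{\left(-7 \right)} + q{\left(10,-9 \right)}\right) = 63 \left(\sqrt{1 - 7} + 5\right) = 63 \left(\sqrt{-6} + 5\right) = 63 \left(i \sqrt{6} + 5\right) = 63 \left(5 + i \sqrt{6}\right) = 315 + 63 i \sqrt{6}$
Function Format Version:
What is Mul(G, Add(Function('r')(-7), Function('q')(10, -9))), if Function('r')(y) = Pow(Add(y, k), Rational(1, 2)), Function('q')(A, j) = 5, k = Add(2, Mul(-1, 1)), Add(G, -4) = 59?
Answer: Add(315, Mul(63, I, Pow(6, Rational(1, 2)))) ≈ Add(315.00, Mul(154.32, I))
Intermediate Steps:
G = 63 (G = Add(4, 59) = 63)
k = 1 (k = Add(2, -1) = 1)
Function('r')(y) = Pow(Add(1, y), Rational(1, 2)) (Function('r')(y) = Pow(Add(y, 1), Rational(1, 2)) = Pow(Add(1, y), Rational(1, 2)))
Mul(G, Add(Function('r')(-7), Function('q')(10, -9))) = Mul(63, Add(Pow(Add(1, -7), Rational(1, 2)), 5)) = Mul(63, Add(Pow(-6, Rational(1, 2)), 5)) = Mul(63, Add(Mul(I, Pow(6, Rational(1, 2))), 5)) = Mul(63, Add(5, Mul(I, Pow(6, Rational(1, 2))))) = Add(315, Mul(63, I, Pow(6, Rational(1, 2))))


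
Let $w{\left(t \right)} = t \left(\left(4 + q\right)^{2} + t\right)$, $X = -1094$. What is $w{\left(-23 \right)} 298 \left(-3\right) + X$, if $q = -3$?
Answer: $-453458$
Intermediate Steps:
$w{\left(t \right)} = t \left(1 + t\right)$ ($w{\left(t \right)} = t \left(\left(4 - 3\right)^{2} + t\right) = t \left(1^{2} + t\right) = t \left(1 + t\right)$)
$w{\left(-23 \right)} 298 \left(-3\right) + X = - 23 \left(1 - 23\right) 298 \left(-3\right) - 1094 = \left(-23\right) \left(-22\right) \left(-894\right) - 1094 = 506 \left(-894\right) - 1094 = -452364 - 1094 = -453458$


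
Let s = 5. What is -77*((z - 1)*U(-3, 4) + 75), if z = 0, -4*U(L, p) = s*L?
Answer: -21945/4 ≈ -5486.3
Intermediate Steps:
U(L, p) = -5*L/4
-77*((z - 1)*U(-3, 4) + 75) = -77*((0 - 1)*(-5/4*(-3)) + 75) = -77*(-1*15/4 + 75) = -77*(-15/4 + 75) = -77*285/4 = -21945/4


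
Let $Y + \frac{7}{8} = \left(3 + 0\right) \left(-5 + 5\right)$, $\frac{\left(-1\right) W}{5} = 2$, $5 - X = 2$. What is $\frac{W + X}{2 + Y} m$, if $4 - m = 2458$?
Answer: $\frac{45808}{3} \approx 15269.0$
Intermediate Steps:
$X = 3$ ($X = 5 - 2 = 3$)
$W = -10$ ($W = \left(-5\right) 2 = -10$)
$m = -2454$ ($m = 4 - 2458 = -2454$)
$Y = - \frac{7}{8}$ ($Y = - \frac{7}{8} + \left(3 + 0\right) \left(-5 + 5\right) = - \frac{7}{8} + 3 \cdot 0 = - \frac{7}{8} + 0 = - \frac{7}{8} \approx -0.875$)
$\frac{W + X}{2 + Y} m = \frac{-10 + 3}{2 - \frac{7}{8}} \left(-2454\right) = - \frac{7}{\frac{9}{8}} \left(-2454\right) = \left(-7\right) \frac{8}{9} \left(-2454\right) = \left(- \frac{56}{9}\right) \left(-2454\right) = \frac{45808}{3}$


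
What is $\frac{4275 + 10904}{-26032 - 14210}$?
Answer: $- \frac{43}{114} \approx -0.37719$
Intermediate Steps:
$\frac{4275 + 10904}{-26032 - 14210} = \frac{15179}{-40242} = 15179 \left(- \frac{1}{40242}\right) = - \frac{43}{114}$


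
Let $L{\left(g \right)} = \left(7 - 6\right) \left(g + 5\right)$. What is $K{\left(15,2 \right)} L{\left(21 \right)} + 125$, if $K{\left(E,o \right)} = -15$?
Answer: $-265$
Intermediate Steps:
$L{\left(g \right)} = 5 + g$ ($L{\left(g \right)} = 1 \left(5 + g\right) = 5 + g$)
$K{\left(15,2 \right)} L{\left(21 \right)} + 125 = - 15 \left(5 + 21\right) + 125 = \left(-15\right) 26 + 125 = -390 + 125 = -265$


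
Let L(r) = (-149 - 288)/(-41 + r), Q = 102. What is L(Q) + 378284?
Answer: 23074887/61 ≈ 3.7828e+5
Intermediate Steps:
L(r) = -437/(-41 + r)
L(Q) + 378284 = -437/(-41 + 102) + 378284 = -437/61 + 378284 = 23074887/61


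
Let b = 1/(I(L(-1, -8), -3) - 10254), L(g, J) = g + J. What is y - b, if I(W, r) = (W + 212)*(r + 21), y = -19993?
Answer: -131953799/6600 ≈ -19993.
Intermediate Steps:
L(g, J) = J + g
I(W, r) = (21 + r)*(212 + W) (I(W, r) = (212 + W)*(21 + r) = (21 + r)*(212 + W))
b = -1/6600 (b = 1/((4452 + 21*(-8 - 1) + 212*(-3) + (-8 - 1)*(-3)) - 10254) = 1/((4452 + 21*(-9) - 636 - 9*(-3)) - 10254) = 1/((4452 - 189 - 636 + 27) - 10254) = 1/(3654 - 10254) = 1/(-6600) = -1/6600 ≈ -0.00015152)
y - b = -19993 - 1*(-1/6600) = -19993 + 1/6600 = -131953799/6600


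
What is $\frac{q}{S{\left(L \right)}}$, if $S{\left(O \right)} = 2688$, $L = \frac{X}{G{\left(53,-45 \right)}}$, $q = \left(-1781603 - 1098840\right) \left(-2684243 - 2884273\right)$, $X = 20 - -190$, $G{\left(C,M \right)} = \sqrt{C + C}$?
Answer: $\frac{1336649411049}{224} \approx 5.9672 \cdot 10^{9}$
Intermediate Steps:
$G{\left(C,M \right)} = \sqrt{2} \sqrt{C}$ ($G{\left(C,M \right)} = \sqrt{2 C} = \sqrt{2} \sqrt{C}$)
$X = 210$ ($X = 20 + 190 = 210$)
$q = 16039792932588$ ($q = \left(-2880443\right) \left(-5568516\right) = 16039792932588$)
$L = \frac{105 \sqrt{106}}{53}$ ($L = \frac{210}{\sqrt{2} \sqrt{53}} = \frac{210}{\sqrt{106}} = 210 \frac{\sqrt{106}}{106} = \frac{105 \sqrt{106}}{53} \approx 20.397$)
$\frac{q}{S{\left(L \right)}} = \frac{16039792932588}{2688} = 16039792932588 \cdot \frac{1}{2688} = \frac{1336649411049}{224}$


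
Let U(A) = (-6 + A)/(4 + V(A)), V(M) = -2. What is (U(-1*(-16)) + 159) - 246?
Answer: -82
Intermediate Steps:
U(A) = -3 + A/2 (U(A) = (-6 + A)/(4 - 2) = (-6 + A)/2 = (-6 + A)*(½) = -3 + A/2)
(U(-1*(-16)) + 159) - 246 = ((-3 + (-1*(-16))/2) + 159) - 246 = ((-3 + (½)*16) + 159) - 246 = ((-3 + 8) + 159) - 246 = (5 + 159) - 246 = 164 - 246 = -82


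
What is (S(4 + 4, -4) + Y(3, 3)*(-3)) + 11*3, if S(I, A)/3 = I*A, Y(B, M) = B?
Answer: -72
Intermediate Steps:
S(I, A) = 3*A*I (S(I, A) = 3*(I*A) = 3*(A*I) = 3*A*I)
(S(4 + 4, -4) + Y(3, 3)*(-3)) + 11*3 = (3*(-4)*(4 + 4) + 3*(-3)) + 11*3 = (3*(-4)*8 - 9) + 33 = (-96 - 9) + 33 = -105 + 33 = -72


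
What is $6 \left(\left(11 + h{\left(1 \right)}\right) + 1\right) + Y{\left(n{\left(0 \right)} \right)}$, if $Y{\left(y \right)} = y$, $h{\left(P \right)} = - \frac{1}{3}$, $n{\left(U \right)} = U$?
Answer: $70$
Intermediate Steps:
$h{\left(P \right)} = - \frac{1}{3}$ ($h{\left(P \right)} = \left(-1\right) \frac{1}{3} = - \frac{1}{3}$)
$6 \left(\left(11 + h{\left(1 \right)}\right) + 1\right) + Y{\left(n{\left(0 \right)} \right)} = 6 \left(\left(11 - \frac{1}{3}\right) + 1\right) + 0 = 6 \left(\frac{32}{3} + 1\right) + 0 = 6 \cdot \frac{35}{3} + 0 = 70 + 0 = 70$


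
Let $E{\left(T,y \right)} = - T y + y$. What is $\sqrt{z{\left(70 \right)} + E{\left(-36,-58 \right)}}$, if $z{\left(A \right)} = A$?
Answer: $2 i \sqrt{519} \approx 45.563 i$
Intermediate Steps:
$E{\left(T,y \right)} = y - T y$ ($E{\left(T,y \right)} = - T y + y = y - T y$)
$\sqrt{z{\left(70 \right)} + E{\left(-36,-58 \right)}} = \sqrt{70 - 58 \left(1 - -36\right)} = \sqrt{70 - 58 \left(1 + 36\right)} = \sqrt{70 - 2146} = \sqrt{-2076} = 2 i \sqrt{519}$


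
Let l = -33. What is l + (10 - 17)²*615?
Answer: 30102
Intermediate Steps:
l + (10 - 17)²*615 = -33 + (10 - 17)²*615 = -33 + (-7)²*615 = -33 + 49*615 = -33 + 30135 = 30102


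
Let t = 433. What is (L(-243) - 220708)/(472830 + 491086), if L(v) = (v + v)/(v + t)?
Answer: -20967503/91572020 ≈ -0.22897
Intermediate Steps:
L(v) = 2*v/(433 + v) (L(v) = (v + v)/(v + 433) = (2*v)/(433 + v) = 2*v/(433 + v))
(L(-243) - 220708)/(472830 + 491086) = (2*(-243)/(433 - 243) - 220708)/(472830 + 491086) = (2*(-243)/190 - 220708)/963916 = (2*(-243)*(1/190) - 220708)*(1/963916) = (-243/95 - 220708)*(1/963916) = -20967503/95*1/963916 = -20967503/91572020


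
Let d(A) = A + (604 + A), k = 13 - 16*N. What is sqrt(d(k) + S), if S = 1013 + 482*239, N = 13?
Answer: 5*sqrt(4657) ≈ 341.21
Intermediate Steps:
S = 116211 (S = 1013 + 115198 = 116211)
k = -195 (k = 13 - 16*13 = 13 - 208 = -195)
d(A) = 604 + 2*A
sqrt(d(k) + S) = sqrt((604 + 2*(-195)) + 116211) = sqrt((604 - 390) + 116211) = sqrt(214 + 116211) = sqrt(116425) = 5*sqrt(4657)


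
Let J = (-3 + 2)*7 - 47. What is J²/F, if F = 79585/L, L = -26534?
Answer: -77373144/79585 ≈ -972.21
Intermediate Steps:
J = -54 (J = -1*7 - 47 = -7 - 47 = -54)
F = -79585/26534 (F = 79585/(-26534) = 79585*(-1/26534) = -79585/26534 ≈ -2.9994)
J²/F = (-54)²/(-79585/26534) = 2916*(-26534/79585) = -77373144/79585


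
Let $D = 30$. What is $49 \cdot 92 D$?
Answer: $135240$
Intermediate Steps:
$49 \cdot 92 D = 49 \cdot 92 \cdot 30 = 4508 \cdot 30 = 135240$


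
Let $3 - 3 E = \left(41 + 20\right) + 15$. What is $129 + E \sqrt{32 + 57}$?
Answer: $129 - \frac{73 \sqrt{89}}{3} \approx -100.56$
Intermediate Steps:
$E = - \frac{73}{3}$ ($E = 1 - \frac{\left(41 + 20\right) + 15}{3} = 1 - \frac{61 + 15}{3} = 1 - \frac{76}{3} = - \frac{73}{3} \approx -24.333$)
$129 + E \sqrt{32 + 57} = 129 - \frac{73 \sqrt{32 + 57}}{3} = 129 - \frac{73 \sqrt{89}}{3}$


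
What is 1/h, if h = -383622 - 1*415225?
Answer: -1/798847 ≈ -1.2518e-6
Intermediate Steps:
h = -798847 (h = -383622 - 415225 = -798847)
1/h = 1/(-798847) = -1/798847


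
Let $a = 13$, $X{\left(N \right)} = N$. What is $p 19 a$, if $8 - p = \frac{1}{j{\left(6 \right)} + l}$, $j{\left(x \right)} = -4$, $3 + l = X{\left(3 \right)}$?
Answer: $\frac{8151}{4} \approx 2037.8$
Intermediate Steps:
$l = 0$ ($l = -3 + 3 = 0$)
$p = \frac{33}{4}$ ($p = 8 - \frac{1}{-4 + 0} = 8 - \frac{1}{-4} = 8 - - \frac{1}{4} = 8 + \frac{1}{4} = \frac{33}{4} \approx 8.25$)
$p 19 a = \frac{33}{4} \cdot 19 \cdot 13 = \frac{627}{4} \cdot 13 = \frac{8151}{4}$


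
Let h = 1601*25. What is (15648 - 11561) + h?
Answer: 44112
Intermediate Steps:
h = 40025
(15648 - 11561) + h = (15648 - 11561) + 40025 = 4087 + 40025 = 44112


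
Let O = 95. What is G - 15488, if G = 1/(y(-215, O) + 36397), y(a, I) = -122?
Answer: -561827199/36275 ≈ -15488.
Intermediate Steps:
G = 1/36275 (G = 1/(-122 + 36397) = 1/36275 ≈ 2.7567e-5)
G - 15488 = 1/36275 - 15488 = -561827199/36275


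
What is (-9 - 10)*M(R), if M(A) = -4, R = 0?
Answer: 76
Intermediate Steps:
(-9 - 10)*M(R) = (-9 - 10)*(-4) = -19*(-4) = 76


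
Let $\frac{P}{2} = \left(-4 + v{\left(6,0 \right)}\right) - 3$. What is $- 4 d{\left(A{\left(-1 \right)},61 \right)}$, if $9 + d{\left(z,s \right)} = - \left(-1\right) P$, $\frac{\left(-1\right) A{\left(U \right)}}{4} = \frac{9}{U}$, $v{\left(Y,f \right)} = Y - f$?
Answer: $44$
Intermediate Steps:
$A{\left(U \right)} = - \frac{36}{U}$ ($A{\left(U \right)} = - 4 \frac{9}{U} = - \frac{36}{U}$)
$P = -2$ ($P = 2 \left(\left(-4 + \left(6 - 0\right)\right) - 3\right) = 2 \left(\left(-4 + \left(6 + 0\right)\right) - 3\right) = 2 \left(\left(-4 + 6\right) - 3\right) = 2 \left(2 - 3\right) = 2 \left(-1\right) = -2$)
$d{\left(z,s \right)} = -11$ ($d{\left(z,s \right)} = -9 - \left(-1\right) \left(-2\right) = -9 - 2 = -11$)
$- 4 d{\left(A{\left(-1 \right)},61 \right)} = \left(-4\right) \left(-11\right) = 44$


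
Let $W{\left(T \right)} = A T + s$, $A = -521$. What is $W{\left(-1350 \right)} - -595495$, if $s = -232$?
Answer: $1298613$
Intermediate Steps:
$W{\left(T \right)} = -232 - 521 T$ ($W{\left(T \right)} = - 521 T - 232 = -232 - 521 T$)
$W{\left(-1350 \right)} - -595495 = \left(-232 - -703350\right) - -595495 = \left(-232 + 703350\right) + 595495 = 703118 + 595495 = 1298613$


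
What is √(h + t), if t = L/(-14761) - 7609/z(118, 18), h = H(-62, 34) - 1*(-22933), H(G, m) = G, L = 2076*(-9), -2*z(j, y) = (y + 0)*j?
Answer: √624716958726507442/5225394 ≈ 151.26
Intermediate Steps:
z(j, y) = -j*y/2 (z(j, y) = -(y + 0)*j/2 = -y*j/2 = -j*y/2)
L = -18684
h = 22871 (h = -62 - 1*(-22933) = -62 + 22933 = 22871)
t = 132158857/15676182 (t = -18684/(-14761) - 7609/((-½*118*18)) = -18684*(-1/14761) - 7609/(-1062) = 18684/14761 - 7609*(-1/1062) = 18684/14761 + 7609/1062 = 132158857/15676182 ≈ 8.4306)
√(h + t) = √(22871 + 132158857/15676182) = √(358662117379/15676182) = √624716958726507442/5225394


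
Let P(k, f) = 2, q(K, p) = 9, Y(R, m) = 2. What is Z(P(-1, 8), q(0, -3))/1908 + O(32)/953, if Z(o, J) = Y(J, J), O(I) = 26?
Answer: 25757/909162 ≈ 0.028330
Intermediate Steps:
Z(o, J) = 2
Z(P(-1, 8), q(0, -3))/1908 + O(32)/953 = 2/1908 + 26/953 = 2*(1/1908) + 26*(1/953) = 1/954 + 26/953 = 25757/909162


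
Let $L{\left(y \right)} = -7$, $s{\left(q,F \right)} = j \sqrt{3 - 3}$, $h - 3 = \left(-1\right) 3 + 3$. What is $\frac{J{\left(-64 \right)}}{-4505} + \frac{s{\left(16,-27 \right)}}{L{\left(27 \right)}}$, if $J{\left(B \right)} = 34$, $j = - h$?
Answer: $- \frac{2}{265} \approx -0.0075472$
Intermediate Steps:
$h = 3$ ($h = 3 + \left(\left(-1\right) 3 + 3\right) = 3 + \left(-3 + 3\right) = 3 + 0 = 3$)
$j = -3$ ($j = \left(-1\right) 3 = -3$)
$s{\left(q,F \right)} = 0$ ($s{\left(q,F \right)} = - 3 \sqrt{3 - 3} = - 3 \sqrt{0} = \left(-3\right) 0 = 0$)
$\frac{J{\left(-64 \right)}}{-4505} + \frac{s{\left(16,-27 \right)}}{L{\left(27 \right)}} = \frac{34}{-4505} + \frac{0}{-7} = 34 \left(- \frac{1}{4505}\right) + 0 \left(- \frac{1}{7}\right) = - \frac{2}{265} + 0 = - \frac{2}{265}$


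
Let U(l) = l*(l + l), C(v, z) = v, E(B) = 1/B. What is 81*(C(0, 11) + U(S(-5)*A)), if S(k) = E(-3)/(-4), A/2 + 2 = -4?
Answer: 162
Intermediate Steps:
A = -12 (A = -4 + 2*(-4) = -4 - 8 = -12)
S(k) = 1/12 (S(k) = 1/(-3*(-4)) = -⅓*(-¼) = 1/12)
U(l) = 2*l² (U(l) = l*(2*l) = 2*l²)
81*(C(0, 11) + U(S(-5)*A)) = 81*(0 + 2*((1/12)*(-12))²) = 81*(0 + 2*(-1)²) = 81*(0 + 2*1) = 81*(0 + 2) = 81*2 = 162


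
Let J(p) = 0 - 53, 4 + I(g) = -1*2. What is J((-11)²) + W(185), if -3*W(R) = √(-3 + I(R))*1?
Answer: -53 - I ≈ -53.0 - 1.0*I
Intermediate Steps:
I(g) = -6 (I(g) = -4 - 1*2 = -4 - 2 = -6)
J(p) = -53
W(R) = -I (W(R) = -√(-3 - 6)/3 = -√(-9)/3 = -3*I/3 = -I)
J((-11)²) + W(185) = -53 - I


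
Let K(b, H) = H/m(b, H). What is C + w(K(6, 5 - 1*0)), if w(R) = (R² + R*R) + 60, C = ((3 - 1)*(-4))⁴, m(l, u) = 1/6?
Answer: 5956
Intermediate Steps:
m(l, u) = ⅙
K(b, H) = 6*H (K(b, H) = H/(⅙) = H*6 = 6*H)
C = 4096 (C = (2*(-4))⁴ = (-8)⁴ = 4096)
w(R) = 60 + 2*R² (w(R) = (R² + R²) + 60 = 2*R² + 60 = 60 + 2*R²)
C + w(K(6, 5 - 1*0)) = 4096 + (60 + 2*(6*(5 - 1*0))²) = 4096 + (60 + 2*(6*(5 + 0))²) = 4096 + (60 + 2*(6*5)²) = 4096 + (60 + 2*30²) = 4096 + (60 + 2*900) = 4096 + (60 + 1800) = 4096 + 1860 = 5956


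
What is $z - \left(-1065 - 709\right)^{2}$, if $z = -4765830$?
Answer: $-7912906$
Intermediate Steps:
$z - \left(-1065 - 709\right)^{2} = -4765830 - \left(-1065 - 709\right)^{2} = -4765830 - \left(-1774\right)^{2} = -4765830 - 3147076 = -7912906$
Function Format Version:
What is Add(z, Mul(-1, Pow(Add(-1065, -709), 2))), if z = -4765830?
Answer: -7912906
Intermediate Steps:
Add(z, Mul(-1, Pow(Add(-1065, -709), 2))) = Add(-4765830, Mul(-1, Pow(Add(-1065, -709), 2))) = Add(-4765830, Mul(-1, Pow(-1774, 2))) = Add(-4765830, Mul(-1, 3147076)) = Add(-4765830, -3147076) = -7912906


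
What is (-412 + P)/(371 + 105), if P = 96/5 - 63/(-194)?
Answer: -380701/461720 ≈ -0.82453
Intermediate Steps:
P = 18939/970 (P = 96*(1/5) - 63*(-1/194) = 96/5 + 63/194 = 18939/970 ≈ 19.525)
(-412 + P)/(371 + 105) = (-412 + 18939/970)/(371 + 105) = -380701/970/476 = -380701/970*1/476 = -380701/461720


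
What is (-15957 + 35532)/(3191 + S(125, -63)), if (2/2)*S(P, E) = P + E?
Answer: 19575/3253 ≈ 6.0175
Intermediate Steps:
S(P, E) = E + P (S(P, E) = P + E = E + P)
(-15957 + 35532)/(3191 + S(125, -63)) = (-15957 + 35532)/(3191 + (-63 + 125)) = 19575/(3191 + 62) = 19575/3253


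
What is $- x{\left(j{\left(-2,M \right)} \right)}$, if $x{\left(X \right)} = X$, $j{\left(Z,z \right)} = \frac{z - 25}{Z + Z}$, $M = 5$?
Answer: $-5$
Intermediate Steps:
$j{\left(Z,z \right)} = \frac{-25 + z}{2 Z}$
$- x{\left(j{\left(-2,M \right)} \right)} = - \frac{-25 + 5}{2 \left(-2\right)} = - \frac{\left(-1\right) \left(-20\right)}{2 \cdot 2} = \left(-1\right) 5 = -5$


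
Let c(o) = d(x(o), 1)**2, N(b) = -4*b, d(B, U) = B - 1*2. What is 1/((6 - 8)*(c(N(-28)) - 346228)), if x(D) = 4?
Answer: 1/692448 ≈ 1.4442e-6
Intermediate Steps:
d(B, U) = -2 + B (d(B, U) = B - 2 = -2 + B)
c(o) = 4 (c(o) = (-2 + 4)**2 = 2**2 = 4)
1/((6 - 8)*(c(N(-28)) - 346228)) = 1/((6 - 8)*(4 - 346228)) = 1/(-2*(-346224)) = -1/2*(-1/346224) = 1/692448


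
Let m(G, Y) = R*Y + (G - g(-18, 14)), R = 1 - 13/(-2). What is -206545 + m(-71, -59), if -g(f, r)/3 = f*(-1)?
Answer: -414009/2 ≈ -2.0700e+5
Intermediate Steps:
g(f, r) = 3*f (g(f, r) = -3*f*(-1) = -(-3)*f = 3*f)
R = 15/2 (R = 1 - 13*(-1/2) = 1 + 13/2 = 15/2 ≈ 7.5000)
m(G, Y) = 54 + G + 15*Y/2 (m(G, Y) = 15*Y/2 + (G - 3*(-18)) = 15*Y/2 + (G - 1*(-54)) = 15*Y/2 + (G + 54) = 15*Y/2 + (54 + G) = 54 + G + 15*Y/2)
-206545 + m(-71, -59) = -206545 + (54 - 71 + (15/2)*(-59)) = -206545 + (54 - 71 - 885/2) = -206545 - 919/2 = -414009/2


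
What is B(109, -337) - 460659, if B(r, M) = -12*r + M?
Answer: -462304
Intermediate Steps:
B(r, M) = M - 12*r
B(109, -337) - 460659 = (-337 - 12*109) - 460659 = (-337 - 1308) - 460659 = -1645 - 460659 = -462304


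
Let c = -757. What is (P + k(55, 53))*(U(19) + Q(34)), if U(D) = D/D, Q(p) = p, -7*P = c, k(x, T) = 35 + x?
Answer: 6935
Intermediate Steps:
P = 757/7 (P = -⅐*(-757) = 757/7 ≈ 108.14)
U(D) = 1
(P + k(55, 53))*(U(19) + Q(34)) = (757/7 + (35 + 55))*(1 + 34) = (757/7 + 90)*35 = (1387/7)*35 = 6935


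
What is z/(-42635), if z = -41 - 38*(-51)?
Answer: -1897/42635 ≈ -0.044494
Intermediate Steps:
z = 1897 (z = -41 + 1938 = 1897)
z/(-42635) = 1897/(-42635) = 1897*(-1/42635) = -1897/42635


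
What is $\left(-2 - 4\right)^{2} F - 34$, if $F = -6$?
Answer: $-250$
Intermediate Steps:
$\left(-2 - 4\right)^{2} F - 34 = \left(-2 - 4\right)^{2} \left(-6\right) - 34 = \left(-6\right)^{2} \left(-6\right) - 34 = 36 \left(-6\right) - 34 = -216 - 34 = -250$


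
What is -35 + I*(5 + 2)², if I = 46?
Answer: 2219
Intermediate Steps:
-35 + I*(5 + 2)² = -35 + 46*(5 + 2)² = -35 + 46*7² = -35 + 46*49 = -35 + 2254 = 2219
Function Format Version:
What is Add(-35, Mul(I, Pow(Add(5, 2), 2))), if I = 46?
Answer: 2219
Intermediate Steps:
Add(-35, Mul(I, Pow(Add(5, 2), 2))) = Add(-35, Mul(46, Pow(Add(5, 2), 2))) = Add(-35, Mul(46, Pow(7, 2))) = Add(-35, Mul(46, 49)) = Add(-35, 2254) = 2219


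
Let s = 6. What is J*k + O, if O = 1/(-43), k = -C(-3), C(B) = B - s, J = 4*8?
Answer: 12383/43 ≈ 287.98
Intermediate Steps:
J = 32
C(B) = -6 + B (C(B) = B - 1*6 = B - 6 = -6 + B)
k = 9 (k = -(-6 - 3) = -1*(-9) = 9)
O = -1/43 ≈ -0.023256
J*k + O = 32*9 - 1/43 = 288 - 1/43 = 12383/43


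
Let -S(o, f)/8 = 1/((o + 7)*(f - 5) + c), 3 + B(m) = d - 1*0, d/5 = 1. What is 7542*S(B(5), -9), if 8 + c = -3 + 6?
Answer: 60336/131 ≈ 460.58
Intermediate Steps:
d = 5 (d = 5*1 = 5)
c = -5 (c = -8 + (-3 + 6) = -8 + 3 = -5)
B(m) = 2 (B(m) = -3 + (5 - 1*0) = -3 + (5 + 0) = -3 + 5 = 2)
S(o, f) = -8/(-5 + (-5 + f)*(7 + o)) (S(o, f) = -8/((o + 7)*(f - 5) - 5) = -8/((7 + o)*(-5 + f) - 5) = -8/((-5 + f)*(7 + o) - 5) = -8/(-5 + (-5 + f)*(7 + o)))
7542*S(B(5), -9) = 7542*(-8/(-40 - 5*2 + 7*(-9) - 9*2)) = 7542*(-8/(-40 - 10 - 63 - 18)) = 7542*(-8/(-131)) = 7542*(-8*(-1/131)) = 7542*(8/131) = 60336/131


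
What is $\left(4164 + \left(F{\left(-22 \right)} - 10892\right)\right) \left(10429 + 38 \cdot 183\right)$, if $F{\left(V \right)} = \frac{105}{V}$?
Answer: $- \frac{2574787343}{22} \approx -1.1704 \cdot 10^{8}$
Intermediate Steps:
$\left(4164 + \left(F{\left(-22 \right)} - 10892\right)\right) \left(10429 + 38 \cdot 183\right) = \left(4164 + \left(\frac{105}{-22} - 10892\right)\right) \left(10429 + 38 \cdot 183\right) = \left(4164 + \left(105 \left(- \frac{1}{22}\right) - 10892\right)\right) \left(10429 + 6954\right) = \left(4164 - \frac{239729}{22}\right) 17383 = \left(- \frac{148121}{22}\right) 17383 = - \frac{2574787343}{22}$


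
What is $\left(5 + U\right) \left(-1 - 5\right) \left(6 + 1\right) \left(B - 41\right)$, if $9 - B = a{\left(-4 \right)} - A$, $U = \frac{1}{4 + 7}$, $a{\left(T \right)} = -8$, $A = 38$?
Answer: $- \frac{32928}{11} \approx -2993.5$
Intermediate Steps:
$U = \frac{1}{11} \approx 0.090909$
$B = 55$ ($B = 9 - \left(-8 - 38\right) = 9 - -46 = 9 + 46 = 55$)
$\left(5 + U\right) \left(-1 - 5\right) \left(6 + 1\right) \left(B - 41\right) = \left(5 + \frac{1}{11}\right) \left(-1 - 5\right) \left(6 + 1\right) \left(55 - 41\right) = \frac{56 \left(\left(-6\right) 7\right)}{11} \cdot 14 = \frac{56}{11} \left(-42\right) 14 = \left(- \frac{2352}{11}\right) 14 = - \frac{32928}{11}$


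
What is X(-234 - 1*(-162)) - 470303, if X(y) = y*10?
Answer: -471023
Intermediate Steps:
X(y) = 10*y
X(-234 - 1*(-162)) - 470303 = 10*(-234 - 1*(-162)) - 470303 = 10*(-234 + 162) - 470303 = 10*(-72) - 470303 = -720 - 470303 = -471023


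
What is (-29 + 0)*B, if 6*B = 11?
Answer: -319/6 ≈ -53.167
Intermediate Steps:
B = 11/6 (B = (1/6)*11 = 11/6 ≈ 1.8333)
(-29 + 0)*B = (-29 + 0)*(11/6) = -29*11/6 = -319/6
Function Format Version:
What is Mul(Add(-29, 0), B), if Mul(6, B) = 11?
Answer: Rational(-319, 6) ≈ -53.167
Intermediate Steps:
B = Rational(11, 6) (B = Mul(Rational(1, 6), 11) = Rational(11, 6) ≈ 1.8333)
Mul(Add(-29, 0), B) = Mul(Add(-29, 0), Rational(11, 6)) = Mul(-29, Rational(11, 6)) = Rational(-319, 6)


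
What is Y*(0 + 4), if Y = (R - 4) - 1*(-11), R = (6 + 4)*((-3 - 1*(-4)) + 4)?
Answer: 228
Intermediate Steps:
R = 50 (R = 10*((-3 + 4) + 4) = 10*(1 + 4) = 10*5 = 50)
Y = 57 (Y = (50 - 4) - 1*(-11) = 46 + 11 = 57)
Y*(0 + 4) = 57*(0 + 4) = 57*4 = 228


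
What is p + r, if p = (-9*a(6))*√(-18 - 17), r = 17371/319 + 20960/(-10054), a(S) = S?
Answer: 23933/457 - 54*I*√35 ≈ 52.37 - 319.47*I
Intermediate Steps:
r = 23933/457 (r = 17371*(1/319) + 20960*(-1/10054) = 599/11 - 10480/5027 = 23933/457 ≈ 52.370)
p = -54*I*√35 (p = (-9*6)*√(-18 - 17) = -54*I*√35 ≈ -319.47*I)
p + r = -54*I*√35 + 23933/457 = 23933/457 - 54*I*√35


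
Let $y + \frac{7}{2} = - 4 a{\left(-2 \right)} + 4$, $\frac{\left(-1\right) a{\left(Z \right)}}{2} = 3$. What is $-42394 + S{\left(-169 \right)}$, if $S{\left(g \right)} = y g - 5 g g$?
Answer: $\frac{1182483417}{2} \approx 5.9124 \cdot 10^{8}$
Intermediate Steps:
$a{\left(Z \right)} = -6$ ($a{\left(Z \right)} = \left(-2\right) 3 = -6$)
$y = \frac{49}{2}$ ($y = - \frac{7}{2} + \left(\left(-4\right) \left(-6\right) + 4\right) = - \frac{7}{2} + \left(24 + 4\right) = - \frac{7}{2} + 28 = \frac{49}{2} \approx 24.5$)
$S{\left(g \right)} = - \frac{245 g^{3}}{2}$ ($S{\left(g \right)} = \frac{49 g}{2} - 5 g g = \frac{49 g}{2} \left(- 5 g^{2}\right) = - \frac{245 g^{3}}{2}$)
$-42394 + S{\left(-169 \right)} = -42394 - \frac{245 \left(-169\right)^{3}}{2} = -42394 - - \frac{1182568205}{2} = -42394 + \frac{1182568205}{2} = \frac{1182483417}{2}$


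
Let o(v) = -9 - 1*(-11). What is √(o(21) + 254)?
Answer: 16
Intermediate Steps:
o(v) = 2 (o(v) = -9 + 11 = 2)
√(o(21) + 254) = √(2 + 254) = √256 = 16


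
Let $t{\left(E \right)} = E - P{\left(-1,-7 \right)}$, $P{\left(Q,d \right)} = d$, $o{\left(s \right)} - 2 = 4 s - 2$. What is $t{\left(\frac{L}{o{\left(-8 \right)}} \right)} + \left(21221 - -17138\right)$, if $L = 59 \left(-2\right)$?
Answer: $\frac{613915}{16} \approx 38370.0$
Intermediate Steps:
$o{\left(s \right)} = 4 s$ ($o{\left(s \right)} = 2 + \left(4 s - 2\right) = 2 + \left(-2 + 4 s\right) = 4 s$)
$L = -118$
$t{\left(E \right)} = 7 + E$ ($t{\left(E \right)} = E - -7 = E + 7 = 7 + E$)
$t{\left(\frac{L}{o{\left(-8 \right)}} \right)} + \left(21221 - -17138\right) = \left(7 - \frac{118}{4 \left(-8\right)}\right) + \left(21221 - -17138\right) = \left(7 - \frac{118}{-32}\right) + \left(21221 + 17138\right) = \left(7 - - \frac{59}{16}\right) + 38359 = \left(7 + \frac{59}{16}\right) + 38359 = \frac{171}{16} + 38359 = \frac{613915}{16}$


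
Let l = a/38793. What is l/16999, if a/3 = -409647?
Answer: -409647/219814069 ≈ -0.0018636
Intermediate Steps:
a = -1228941 (a = 3*(-409647) = -1228941)
l = -409647/12931 (l = -1228941/38793 = -1228941*1/38793 = -409647/12931 ≈ -31.679)
l/16999 = -409647/12931/16999 = -409647/12931*1/16999 = -409647/219814069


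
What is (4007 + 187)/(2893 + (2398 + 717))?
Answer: 2097/3004 ≈ 0.69807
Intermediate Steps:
(4007 + 187)/(2893 + (2398 + 717)) = 4194/(2893 + 3115) = 4194/6008 = 4194*(1/6008) = 2097/3004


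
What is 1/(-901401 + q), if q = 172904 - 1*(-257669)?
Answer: -1/470828 ≈ -2.1239e-6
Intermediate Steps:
q = 430573 (q = 172904 + 257669 = 430573)
1/(-901401 + q) = 1/(-901401 + 430573) = 1/(-470828) = -1/470828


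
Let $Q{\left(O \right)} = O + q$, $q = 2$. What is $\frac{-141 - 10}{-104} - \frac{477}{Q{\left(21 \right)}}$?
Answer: $- \frac{46135}{2392} \approx -19.287$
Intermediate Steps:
$Q{\left(O \right)} = 2 + O$ ($Q{\left(O \right)} = O + 2 = 2 + O$)
$\frac{-141 - 10}{-104} - \frac{477}{Q{\left(21 \right)}} = \frac{-141 - 10}{-104} - \frac{477}{2 + 21} = \left(-151\right) \left(- \frac{1}{104}\right) - \frac{477}{23} = \frac{151}{104} - \frac{477}{23} = - \frac{46135}{2392}$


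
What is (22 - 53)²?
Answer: 961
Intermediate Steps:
(22 - 53)² = (-31)² = 961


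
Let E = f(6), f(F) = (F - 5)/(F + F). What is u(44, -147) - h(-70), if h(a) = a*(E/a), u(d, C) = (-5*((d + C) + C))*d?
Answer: 659999/12 ≈ 55000.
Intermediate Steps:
f(F) = (-5 + F)/(2*F) (f(F) = (-5 + F)/((2*F)) = (-5 + F)*(1/(2*F)) = (-5 + F)/(2*F))
E = 1/12 (E = (½)*(-5 + 6)/6 = (½)*(⅙)*1 = 1/12 ≈ 0.083333)
u(d, C) = d*(-10*C - 5*d) (u(d, C) = (-5*((C + d) + C))*d = (-5*(d + 2*C))*d = (-10*C - 5*d)*d = d*(-10*C - 5*d))
h(a) = 1/12 (h(a) = a*(1/(12*a)) = 1/12)
u(44, -147) - h(-70) = -5*44*(44 + 2*(-147)) - 1*1/12 = -5*44*(44 - 294) - 1/12 = -5*44*(-250) - 1/12 = 55000 - 1/12 = 659999/12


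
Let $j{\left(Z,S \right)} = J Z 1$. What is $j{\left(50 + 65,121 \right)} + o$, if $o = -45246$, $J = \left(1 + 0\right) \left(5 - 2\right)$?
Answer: $-44901$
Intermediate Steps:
$J = 3$ ($J = 1 \cdot 3 = 3$)
$j{\left(Z,S \right)} = 3 Z$ ($j{\left(Z,S \right)} = 3 Z 1 = 3 Z$)
$j{\left(50 + 65,121 \right)} + o = 3 \left(50 + 65\right) - 45246 = 3 \cdot 115 - 45246 = 345 - 45246 = -44901$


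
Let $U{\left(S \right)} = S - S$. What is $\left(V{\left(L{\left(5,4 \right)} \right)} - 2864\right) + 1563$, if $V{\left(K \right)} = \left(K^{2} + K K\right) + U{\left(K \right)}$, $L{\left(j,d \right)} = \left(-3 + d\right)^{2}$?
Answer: $-1299$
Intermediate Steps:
$U{\left(S \right)} = 0$
$V{\left(K \right)} = 2 K^{2}$ ($V{\left(K \right)} = \left(K^{2} + K K\right) + 0 = \left(K^{2} + K^{2}\right) + 0 = 2 K^{2} + 0 = 2 K^{2}$)
$\left(V{\left(L{\left(5,4 \right)} \right)} - 2864\right) + 1563 = \left(2 \left(\left(-3 + 4\right)^{2}\right)^{2} - 2864\right) + 1563 = \left(2 \left(1^{2}\right)^{2} - 2864\right) + 1563 = \left(2 \cdot 1^{2} - 2864\right) + 1563 = \left(2 \cdot 1 - 2864\right) + 1563 = \left(2 - 2864\right) + 1563 = -2862 + 1563 = -1299$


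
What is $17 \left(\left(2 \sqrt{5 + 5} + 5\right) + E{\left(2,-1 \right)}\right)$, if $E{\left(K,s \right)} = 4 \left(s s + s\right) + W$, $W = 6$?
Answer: $187 + 34 \sqrt{10} \approx 294.52$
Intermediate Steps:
$E{\left(K,s \right)} = 6 + 4 s + 4 s^{2}$ ($E{\left(K,s \right)} = 4 \left(s s + s\right) + 6 = 4 \left(s^{2} + s\right) + 6 = 4 \left(s + s^{2}\right) + 6 = \left(4 s + 4 s^{2}\right) + 6 = 6 + 4 s + 4 s^{2}$)
$17 \left(\left(2 \sqrt{5 + 5} + 5\right) + E{\left(2,-1 \right)}\right) = 17 \left(\left(2 \sqrt{5 + 5} + 5\right) + \left(6 + 4 \left(-1\right) + 4 \left(-1\right)^{2}\right)\right) = 17 \left(\left(2 \sqrt{10} + 5\right) + \left(6 - 4 + 4 \cdot 1\right)\right) = 17 \left(\left(5 + 2 \sqrt{10}\right) + \left(6 - 4 + 4\right)\right) = 17 \left(\left(5 + 2 \sqrt{10}\right) + 6\right) = 17 \left(11 + 2 \sqrt{10}\right) = 187 + 34 \sqrt{10}$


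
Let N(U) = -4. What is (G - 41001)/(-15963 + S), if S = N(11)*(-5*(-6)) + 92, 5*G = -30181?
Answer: 235186/79955 ≈ 2.9415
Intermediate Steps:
G = -30181/5 (G = (1/5)*(-30181) = -30181/5 ≈ -6036.2)
S = -28 (S = -(-20)*(-6) + 92 = -4*30 + 92 = -120 + 92 = -28)
(G - 41001)/(-15963 + S) = (-30181/5 - 41001)/(-15963 - 28) = -235186/5/(-15991) = -235186/5*(-1/15991) = 235186/79955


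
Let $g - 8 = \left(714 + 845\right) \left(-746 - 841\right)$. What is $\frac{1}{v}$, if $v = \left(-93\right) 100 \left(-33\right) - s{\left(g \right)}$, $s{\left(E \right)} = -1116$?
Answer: $\frac{1}{308016} \approx 3.2466 \cdot 10^{-6}$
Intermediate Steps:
$g = -2474125$ ($g = 8 + \left(714 + 845\right) \left(-746 - 841\right) = 8 + 1559 \left(-1587\right) = 8 - 2474133 = -2474125$)
$v = 308016$ ($v = \left(-93\right) 100 \left(-33\right) - -1116 = \left(-9300\right) \left(-33\right) + 1116 = 306900 + 1116 = 308016$)
$\frac{1}{v} = \frac{1}{308016}$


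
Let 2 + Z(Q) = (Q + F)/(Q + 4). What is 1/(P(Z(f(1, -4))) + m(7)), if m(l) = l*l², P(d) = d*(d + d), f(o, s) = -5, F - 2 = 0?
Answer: 1/345 ≈ 0.0028986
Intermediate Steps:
F = 2 (F = 2 + 0 = 2)
Z(Q) = -2 + (2 + Q)/(4 + Q) (Z(Q) = -2 + (Q + 2)/(Q + 4) = -2 + (2 + Q)/(4 + Q))
P(d) = 2*d² (P(d) = d*(2*d) = 2*d²)
m(l) = l³
1/(P(Z(f(1, -4))) + m(7)) = 1/(2*((-6 - 1*(-5))/(4 - 5))² + 7³) = 1/(2*((-6 + 5)/(-1))² + 343) = 1/(2*(-1*(-1))² + 343) = 1/(2*1² + 343) = 1/(2*1 + 343) = 1/(2 + 343) = 1/345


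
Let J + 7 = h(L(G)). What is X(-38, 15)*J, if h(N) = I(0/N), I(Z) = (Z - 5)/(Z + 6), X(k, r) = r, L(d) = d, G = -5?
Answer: -235/2 ≈ -117.50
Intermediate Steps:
I(Z) = (-5 + Z)/(6 + Z)
h(N) = -⅚ (h(N) = (-5 + 0/N)/(6 + 0/N) = (-5 + 0)/(6 + 0) = -5/6 = (⅙)*(-5) = -⅚)
J = -47/6 (J = -7 - ⅚ = -47/6 ≈ -7.8333)
X(-38, 15)*J = 15*(-47/6) = -235/2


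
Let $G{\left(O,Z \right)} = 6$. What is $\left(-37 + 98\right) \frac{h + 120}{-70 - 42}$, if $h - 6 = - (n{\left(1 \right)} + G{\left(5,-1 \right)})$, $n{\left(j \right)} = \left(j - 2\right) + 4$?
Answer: $- \frac{7137}{112} \approx -63.723$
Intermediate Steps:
$n{\left(j \right)} = 2 + j$ ($n{\left(j \right)} = \left(-2 + j\right) + 4 = 2 + j$)
$h = -3$ ($h = 6 - \left(\left(2 + 1\right) + 6\right) = 6 - \left(3 + 6\right) = 6 - 9 = -3$)
$\left(-37 + 98\right) \frac{h + 120}{-70 - 42} = \left(-37 + 98\right) \frac{-3 + 120}{-70 - 42} = 61 \frac{117}{-112} = 61 \cdot 117 \left(- \frac{1}{112}\right) = 61 \left(- \frac{117}{112}\right) = - \frac{7137}{112}$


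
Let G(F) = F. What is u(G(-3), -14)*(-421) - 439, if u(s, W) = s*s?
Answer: -4228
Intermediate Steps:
u(s, W) = s²
u(G(-3), -14)*(-421) - 439 = (-3)²*(-421) - 439 = 9*(-421) - 439 = -3789 - 439 = -4228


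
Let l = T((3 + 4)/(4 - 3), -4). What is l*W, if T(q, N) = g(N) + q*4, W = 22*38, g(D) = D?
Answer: 20064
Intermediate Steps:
W = 836
T(q, N) = N + 4*q (T(q, N) = N + q*4 = N + 4*q)
l = 24 (l = -4 + 4*((3 + 4)/(4 - 3)) = -4 + 4*(7/1) = -4 + 4*(7*1) = -4 + 4*7 = -4 + 28 = 24)
l*W = 24*836 = 20064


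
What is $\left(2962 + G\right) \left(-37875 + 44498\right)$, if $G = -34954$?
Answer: $-211883016$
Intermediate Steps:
$\left(2962 + G\right) \left(-37875 + 44498\right) = \left(2962 - 34954\right) \left(-37875 + 44498\right) = \left(-31992\right) 6623 = -211883016$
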